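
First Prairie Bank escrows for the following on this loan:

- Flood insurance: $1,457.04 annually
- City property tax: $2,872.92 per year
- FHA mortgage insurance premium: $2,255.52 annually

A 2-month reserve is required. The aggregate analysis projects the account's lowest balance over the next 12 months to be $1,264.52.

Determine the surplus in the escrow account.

Flood insurance: $1,457.04/yr
City property tax: $2,872.92/yr
FHA mortgage insurance premium: $2,255.52/yr
Yearly total = $1,457.04 + $2,872.92 + $2,255.52 = $6,585.48
Per month = $6,585.48 / 12 = $548.79
Cushion = 2 × $548.79 = $1,097.58
Excess over cushion: $1,264.52 − $1,097.58 = $166.94

$166.94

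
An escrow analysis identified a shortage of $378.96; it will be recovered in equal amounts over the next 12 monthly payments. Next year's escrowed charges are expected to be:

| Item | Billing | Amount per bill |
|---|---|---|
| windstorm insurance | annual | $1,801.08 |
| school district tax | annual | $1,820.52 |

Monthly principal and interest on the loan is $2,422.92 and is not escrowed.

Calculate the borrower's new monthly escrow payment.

Windstorm insurance — $1,801.08/yr
School district tax — $1,820.52/yr
Total annual escrow = $1,801.08 + $1,820.52 = $3,621.60
Base monthly escrow = $3,621.60 ÷ 12 = $301.80
Monthly shortage recovery: $378.96 / 12 = $31.58
New monthly escrow = $301.80 + $31.58 = $333.38

$333.38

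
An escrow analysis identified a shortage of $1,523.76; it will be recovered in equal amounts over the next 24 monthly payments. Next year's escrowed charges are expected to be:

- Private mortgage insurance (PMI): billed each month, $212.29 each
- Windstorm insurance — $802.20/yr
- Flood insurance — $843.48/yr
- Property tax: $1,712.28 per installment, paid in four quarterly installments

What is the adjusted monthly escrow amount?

$983.68

Private mortgage insurance (PMI) — $212.29 × 12 = $2,547.48 annually
Windstorm insurance — $802.20 annually
Flood insurance — $843.48 annually
Property tax — $1,712.28 × 4 = $6,849.12 annually
Yearly total = $2,547.48 + $802.20 + $843.48 + $6,849.12 = $11,042.28
Monthly escrow = $11,042.28 ÷ 12 = $920.19
Shortage spread = $1,523.76 ÷ 24 = $63.49/mo
Adjusted monthly = $920.19 + $63.49 = $983.68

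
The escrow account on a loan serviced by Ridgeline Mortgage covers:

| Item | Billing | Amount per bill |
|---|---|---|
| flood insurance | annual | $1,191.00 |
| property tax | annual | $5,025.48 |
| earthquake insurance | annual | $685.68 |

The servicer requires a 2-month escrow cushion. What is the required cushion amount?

Flood insurance — $1,191.00 annually
Property tax — $5,025.48 annually
Earthquake insurance — $685.68 annually
Combined annual = $1,191.00 + $5,025.48 + $685.68 = $6,902.16
Per month = $6,902.16 ÷ 12 = $575.18
Reserve = 2 × $575.18 = $1,150.36

$1,150.36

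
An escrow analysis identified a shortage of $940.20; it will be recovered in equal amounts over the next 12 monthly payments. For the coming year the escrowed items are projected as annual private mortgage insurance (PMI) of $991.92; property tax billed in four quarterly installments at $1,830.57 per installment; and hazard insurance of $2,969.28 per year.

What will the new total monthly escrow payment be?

Private mortgage insurance (PMI): $991.92 per year
Property tax: $1,830.57 × 4 = $7,322.28 per year
Hazard insurance: $2,969.28 per year
Total annual escrow = $991.92 + $7,322.28 + $2,969.28 = $11,283.48
Monthly escrow = $11,283.48 ÷ 12 = $940.29
Shortage spread = $940.20 ÷ 12 = $78.35/mo
New monthly escrow = $940.29 + $78.35 = $1,018.64

$1,018.64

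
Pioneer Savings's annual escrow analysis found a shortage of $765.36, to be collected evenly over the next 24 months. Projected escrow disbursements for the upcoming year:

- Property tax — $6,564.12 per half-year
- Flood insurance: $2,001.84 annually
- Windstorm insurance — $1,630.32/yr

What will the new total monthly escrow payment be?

Property tax: $6,564.12 × 2 = $13,128.24 per year
Flood insurance: $2,001.84 per year
Windstorm insurance: $1,630.32 per year
Yearly total = $13,128.24 + $2,001.84 + $1,630.32 = $16,760.40
Per month = $16,760.40 ÷ 12 = $1,396.70
Monthly shortage recovery: $765.36 ÷ 24 = $31.89
Adjusted monthly = $1,396.70 + $31.89 = $1,428.59

$1,428.59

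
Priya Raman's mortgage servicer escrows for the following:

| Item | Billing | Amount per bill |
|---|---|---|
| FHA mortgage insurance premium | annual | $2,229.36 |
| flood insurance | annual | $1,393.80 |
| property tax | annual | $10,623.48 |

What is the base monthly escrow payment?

FHA mortgage insurance premium: $2,229.36/yr
Flood insurance: $1,393.80/yr
Property tax: $10,623.48/yr
Total per year = $14,246.64
Monthly escrow = $14,246.64 / 12 = $1,187.22

$1,187.22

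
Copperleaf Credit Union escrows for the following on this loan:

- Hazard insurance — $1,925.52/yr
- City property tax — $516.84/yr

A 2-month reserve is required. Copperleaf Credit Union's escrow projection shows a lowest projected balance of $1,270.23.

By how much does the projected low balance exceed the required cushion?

$863.17

Hazard insurance — $1,925.52
City property tax — $516.84
Total annual escrow = $1,925.52 + $516.84 = $2,442.36
Base monthly escrow = $2,442.36 / 12 = $203.53
Required reserve = 2 × $203.53 = $407.06
Surplus = $1,270.23 − $407.06 = $863.17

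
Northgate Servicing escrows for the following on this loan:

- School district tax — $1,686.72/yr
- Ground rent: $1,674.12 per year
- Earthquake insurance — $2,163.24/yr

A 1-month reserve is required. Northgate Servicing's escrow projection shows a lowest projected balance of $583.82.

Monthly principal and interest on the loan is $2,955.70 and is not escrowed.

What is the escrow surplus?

School district tax: $1,686.72/yr
Ground rent: $1,674.12/yr
Earthquake insurance: $2,163.24/yr
Yearly total = $1,686.72 + $1,674.12 + $2,163.24 = $5,524.08
Base monthly escrow = $5,524.08 ÷ 12 = $460.34
Cushion = 1 × $460.34 = $460.34
Excess over cushion: $583.82 − $460.34 = $123.48

$123.48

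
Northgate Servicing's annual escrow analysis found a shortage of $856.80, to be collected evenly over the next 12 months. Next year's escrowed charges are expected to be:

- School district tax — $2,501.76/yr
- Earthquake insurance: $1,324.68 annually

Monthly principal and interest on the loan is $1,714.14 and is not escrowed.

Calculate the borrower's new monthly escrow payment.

School district tax — $2,501.76 per year
Earthquake insurance — $1,324.68 per year
Combined annual = $3,826.44
Monthly = $3,826.44 / 12 = $318.87
Monthly shortage recovery: $856.80 / 12 = $71.40
Adjusted monthly = $318.87 + $71.40 = $390.27

$390.27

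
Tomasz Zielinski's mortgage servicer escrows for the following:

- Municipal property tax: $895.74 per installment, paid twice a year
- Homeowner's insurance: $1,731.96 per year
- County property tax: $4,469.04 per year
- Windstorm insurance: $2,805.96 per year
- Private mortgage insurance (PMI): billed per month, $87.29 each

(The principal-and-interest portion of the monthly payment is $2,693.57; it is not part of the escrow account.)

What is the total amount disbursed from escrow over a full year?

Municipal property tax = $895.74 × 2 = $1,791.48
Homeowner's insurance = $1,731.96
County property tax = $4,469.04
Windstorm insurance = $2,805.96
Private mortgage insurance (PMI) = $87.29 × 12 = $1,047.48
Total annual escrow = $11,845.92

$11,845.92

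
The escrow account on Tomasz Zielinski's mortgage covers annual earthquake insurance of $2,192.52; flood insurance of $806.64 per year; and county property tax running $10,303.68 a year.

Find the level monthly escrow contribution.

Earthquake insurance: $2,192.52 per year
Flood insurance: $806.64 per year
County property tax: $10,303.68 per year
Total annual escrow = $13,302.84
Per month = $13,302.84 ÷ 12 = $1,108.57

$1,108.57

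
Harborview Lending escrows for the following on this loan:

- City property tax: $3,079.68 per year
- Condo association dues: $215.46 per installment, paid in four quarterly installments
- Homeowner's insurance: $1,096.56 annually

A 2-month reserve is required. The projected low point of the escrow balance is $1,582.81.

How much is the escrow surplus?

$743.13

City property tax — $3,079.68 annually
Condo association dues — $215.46 × 4 = $861.84 annually
Homeowner's insurance — $1,096.56 annually
Yearly total = $5,038.08
Monthly = $5,038.08 ÷ 12 = $419.84
Required reserve = 2 × $419.84 = $839.68
Surplus = $1,582.81 − $839.68 = $743.13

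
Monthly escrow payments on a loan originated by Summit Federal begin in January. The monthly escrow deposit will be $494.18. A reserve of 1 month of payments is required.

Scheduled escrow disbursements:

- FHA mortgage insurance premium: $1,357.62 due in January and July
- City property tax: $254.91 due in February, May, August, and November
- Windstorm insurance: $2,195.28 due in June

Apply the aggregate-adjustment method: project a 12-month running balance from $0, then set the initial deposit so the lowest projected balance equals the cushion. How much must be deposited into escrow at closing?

$2,455.26

Cushion = 1 × $494.18 = $494.18
Trial balance (start $0, +$494.18 each month, − disbursements):
  Jan: +$494.18 − $1,357.62 → -$863.44
  Feb: +$494.18 − $254.91 → -$624.17
  Mar: +$494.18 → -$129.99
  Apr: +$494.18 → $364.19
  May: +$494.18 − $254.91 → $603.46
  Jun: +$494.18 − $2,195.28 → -$1,097.64
  Jul: +$494.18 − $1,357.62 → -$1,961.08
  Aug: +$494.18 − $254.91 → -$1,721.81
  Sep: +$494.18 → -$1,227.63
  Oct: +$494.18 → -$733.45
  Nov: +$494.18 − $254.91 → -$494.18
  Dec: +$494.18 → $0.00
Lowest trial balance = -$1,961.08 (Jul)
Initial deposit = cushion − low point = $494.18 − (-$1,961.08) = $2,455.26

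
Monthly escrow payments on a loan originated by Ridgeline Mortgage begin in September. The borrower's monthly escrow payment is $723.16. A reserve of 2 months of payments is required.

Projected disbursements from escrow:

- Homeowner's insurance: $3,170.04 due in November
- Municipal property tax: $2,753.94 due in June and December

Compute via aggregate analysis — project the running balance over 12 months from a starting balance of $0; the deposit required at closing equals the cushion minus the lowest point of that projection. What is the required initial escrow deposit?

Cushion = 2 × $723.16 = $1,446.32
Trial balance (start $0, +$723.16 each month, − disbursements):
  Sep: +$723.16 → $723.16
  Oct: +$723.16 → $1,446.32
  Nov: +$723.16 − $3,170.04 → -$1,000.56
  Dec: +$723.16 − $2,753.94 → -$3,031.34
  Jan: +$723.16 → -$2,308.18
  Feb: +$723.16 → -$1,585.02
  Mar: +$723.16 → -$861.86
  Apr: +$723.16 → -$138.70
  May: +$723.16 → $584.46
  Jun: +$723.16 − $2,753.94 → -$1,446.32
  Jul: +$723.16 → -$723.16
  Aug: +$723.16 → $0.00
Lowest trial balance = -$3,031.34 (Dec)
Initial deposit = cushion − low point = $1,446.32 − (-$3,031.34) = $4,477.66

$4,477.66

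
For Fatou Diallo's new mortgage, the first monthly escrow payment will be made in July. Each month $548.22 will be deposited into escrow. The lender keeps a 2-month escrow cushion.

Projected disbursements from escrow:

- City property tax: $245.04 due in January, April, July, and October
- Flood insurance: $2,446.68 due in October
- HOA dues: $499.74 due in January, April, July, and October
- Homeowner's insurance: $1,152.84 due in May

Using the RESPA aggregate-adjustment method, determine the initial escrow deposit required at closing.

$2,839.80

Cushion = 2 × $548.22 = $1,096.44
Trial balance (start $0, +$548.22 each month, − disbursements):
  Jul: +$548.22 − $744.78 → -$196.56
  Aug: +$548.22 → $351.66
  Sep: +$548.22 → $899.88
  Oct: +$548.22 − $3,191.46 → -$1,743.36
  Nov: +$548.22 → -$1,195.14
  Dec: +$548.22 → -$646.92
  Jan: +$548.22 − $744.78 → -$843.48
  Feb: +$548.22 → -$295.26
  Mar: +$548.22 → $252.96
  Apr: +$548.22 − $744.78 → $56.40
  May: +$548.22 − $1,152.84 → -$548.22
  Jun: +$548.22 → $0.00
Lowest trial balance = -$1,743.36 (Oct)
Initial deposit = cushion − low point = $1,096.44 − (-$1,743.36) = $2,839.80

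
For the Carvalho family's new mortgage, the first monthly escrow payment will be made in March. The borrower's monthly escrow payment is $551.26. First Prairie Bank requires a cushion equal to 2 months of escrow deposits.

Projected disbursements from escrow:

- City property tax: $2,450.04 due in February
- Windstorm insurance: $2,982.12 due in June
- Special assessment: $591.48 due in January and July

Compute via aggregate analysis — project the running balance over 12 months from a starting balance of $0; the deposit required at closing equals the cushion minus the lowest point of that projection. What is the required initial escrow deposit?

$1,919.82

Cushion = 2 × $551.26 = $1,102.52
Trial balance (start $0, +$551.26 each month, − disbursements):
  Mar: +$551.26 → $551.26
  Apr: +$551.26 → $1,102.52
  May: +$551.26 → $1,653.78
  Jun: +$551.26 − $2,982.12 → -$777.08
  Jul: +$551.26 − $591.48 → -$817.30
  Aug: +$551.26 → -$266.04
  Sep: +$551.26 → $285.22
  Oct: +$551.26 → $836.48
  Nov: +$551.26 → $1,387.74
  Dec: +$551.26 → $1,939.00
  Jan: +$551.26 − $591.48 → $1,898.78
  Feb: +$551.26 − $2,450.04 → $0.00
Lowest trial balance = -$817.30 (Jul)
Initial deposit = cushion − low point = $1,102.52 − (-$817.30) = $1,919.82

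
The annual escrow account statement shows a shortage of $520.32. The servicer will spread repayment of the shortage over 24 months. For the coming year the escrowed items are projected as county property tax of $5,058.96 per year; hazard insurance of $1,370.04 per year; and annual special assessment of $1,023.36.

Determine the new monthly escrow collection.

$642.71

County property tax — $5,058.96 per year
Hazard insurance — $1,370.04 per year
Special assessment — $1,023.36 per year
Yearly total = $7,452.36
Per month = $7,452.36 ÷ 12 = $621.03
Shortage spread = $520.32 / 24 = $21.68/mo
Adjusted monthly = $621.03 + $21.68 = $642.71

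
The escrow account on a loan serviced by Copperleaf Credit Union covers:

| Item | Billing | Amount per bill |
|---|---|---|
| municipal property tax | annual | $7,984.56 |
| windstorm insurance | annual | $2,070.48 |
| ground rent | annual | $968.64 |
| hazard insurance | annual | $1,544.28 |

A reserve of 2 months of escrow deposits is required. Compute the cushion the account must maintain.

Municipal property tax = $7,984.56/yr
Windstorm insurance = $2,070.48/yr
Ground rent = $968.64/yr
Hazard insurance = $1,544.28/yr
Combined annual = $12,567.96
Monthly = $12,567.96 / 12 = $1,047.33
Cushion = 2 × $1,047.33 = $2,094.66

$2,094.66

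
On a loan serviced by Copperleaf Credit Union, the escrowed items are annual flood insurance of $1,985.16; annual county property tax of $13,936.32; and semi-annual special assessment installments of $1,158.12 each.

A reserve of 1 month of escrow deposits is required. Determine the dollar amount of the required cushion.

Flood insurance — $1,985.16 annually
County property tax — $13,936.32 annually
Special assessment — $1,158.12 × 2 = $2,316.24 annually
Yearly total = $1,985.16 + $13,936.32 + $2,316.24 = $18,237.72
Base monthly escrow = $18,237.72 ÷ 12 = $1,519.81
Required cushion = 1 × $1,519.81 = $1,519.81

$1,519.81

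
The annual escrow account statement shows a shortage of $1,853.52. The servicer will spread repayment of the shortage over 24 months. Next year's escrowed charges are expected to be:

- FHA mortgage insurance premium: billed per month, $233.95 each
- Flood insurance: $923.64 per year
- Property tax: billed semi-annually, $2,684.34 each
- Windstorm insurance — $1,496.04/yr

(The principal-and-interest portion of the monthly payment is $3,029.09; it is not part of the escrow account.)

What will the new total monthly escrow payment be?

$960.21

FHA mortgage insurance premium — $233.95 × 12 = $2,807.40 per year
Flood insurance — $923.64 per year
Property tax — $2,684.34 × 2 = $5,368.68 per year
Windstorm insurance — $1,496.04 per year
Total annual escrow = $2,807.40 + $923.64 + $5,368.68 + $1,496.04 = $10,595.76
Monthly escrow = $10,595.76 / 12 = $882.98
Monthly shortage recovery: $1,853.52 ÷ 24 = $77.23
Adjusted monthly = $882.98 + $77.23 = $960.21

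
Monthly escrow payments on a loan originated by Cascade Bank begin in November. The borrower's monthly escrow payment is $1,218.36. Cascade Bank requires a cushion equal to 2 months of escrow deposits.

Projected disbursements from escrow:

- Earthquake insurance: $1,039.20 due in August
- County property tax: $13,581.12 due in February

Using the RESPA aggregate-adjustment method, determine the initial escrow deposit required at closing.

$11,144.40

Cushion = 2 × $1,218.36 = $2,436.72
Trial balance (start $0, +$1,218.36 each month, − disbursements):
  Nov: +$1,218.36 → $1,218.36
  Dec: +$1,218.36 → $2,436.72
  Jan: +$1,218.36 → $3,655.08
  Feb: +$1,218.36 − $13,581.12 → -$8,707.68
  Mar: +$1,218.36 → -$7,489.32
  Apr: +$1,218.36 → -$6,270.96
  May: +$1,218.36 → -$5,052.60
  Jun: +$1,218.36 → -$3,834.24
  Jul: +$1,218.36 → -$2,615.88
  Aug: +$1,218.36 − $1,039.20 → -$2,436.72
  Sep: +$1,218.36 → -$1,218.36
  Oct: +$1,218.36 → $0.00
Lowest trial balance = -$8,707.68 (Feb)
Initial deposit = cushion − low point = $2,436.72 − (-$8,707.68) = $11,144.40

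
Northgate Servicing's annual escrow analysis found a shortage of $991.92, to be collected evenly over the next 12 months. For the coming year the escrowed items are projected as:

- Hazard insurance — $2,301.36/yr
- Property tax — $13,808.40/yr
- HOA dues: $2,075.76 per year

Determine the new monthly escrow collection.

Hazard insurance = $2,301.36/yr
Property tax = $13,808.40/yr
HOA dues = $2,075.76/yr
Total per year = $18,185.52
Base monthly escrow = $18,185.52 / 12 = $1,515.46
Shortage spread = $991.92 ÷ 12 = $82.66/mo
Adjusted monthly = $1,515.46 + $82.66 = $1,598.12

$1,598.12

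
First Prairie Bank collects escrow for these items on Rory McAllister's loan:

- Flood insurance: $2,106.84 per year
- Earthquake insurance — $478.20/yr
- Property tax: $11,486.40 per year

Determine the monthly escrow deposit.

Flood insurance: $2,106.84 per year
Earthquake insurance: $478.20 per year
Property tax: $11,486.40 per year
Annual escrow total = $14,071.44
Monthly = $14,071.44 ÷ 12 = $1,172.62

$1,172.62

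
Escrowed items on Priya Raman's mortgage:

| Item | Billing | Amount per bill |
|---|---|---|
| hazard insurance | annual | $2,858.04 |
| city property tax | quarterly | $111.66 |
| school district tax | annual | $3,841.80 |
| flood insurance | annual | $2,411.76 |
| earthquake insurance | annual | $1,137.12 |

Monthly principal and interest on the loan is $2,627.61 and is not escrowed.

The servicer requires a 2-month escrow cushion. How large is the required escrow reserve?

Hazard insurance = $2,858.04 annually
City property tax = $111.66 × 4 = $446.64 annually
School district tax = $3,841.80 annually
Flood insurance = $2,411.76 annually
Earthquake insurance = $1,137.12 annually
Yearly total = $10,695.36
Monthly escrow = $10,695.36 / 12 = $891.28
Reserve = 2 × $891.28 = $1,782.56

$1,782.56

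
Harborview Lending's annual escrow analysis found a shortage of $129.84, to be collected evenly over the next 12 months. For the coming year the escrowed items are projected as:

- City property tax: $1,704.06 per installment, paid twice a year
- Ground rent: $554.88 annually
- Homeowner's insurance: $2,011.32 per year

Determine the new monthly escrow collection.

City property tax = $1,704.06 × 2 = $3,408.12
Ground rent = $554.88
Homeowner's insurance = $2,011.32
Total per year = $3,408.12 + $554.88 + $2,011.32 = $5,974.32
Monthly = $5,974.32 ÷ 12 = $497.86
Monthly shortage recovery: $129.84 ÷ 12 = $10.82
New monthly escrow = $497.86 + $10.82 = $508.68

$508.68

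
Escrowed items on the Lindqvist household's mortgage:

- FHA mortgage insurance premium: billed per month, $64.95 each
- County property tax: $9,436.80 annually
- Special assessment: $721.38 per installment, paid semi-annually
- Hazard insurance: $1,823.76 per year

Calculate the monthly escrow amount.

FHA mortgage insurance premium = $64.95 × 12 = $779.40
County property tax = $9,436.80
Special assessment = $721.38 × 2 = $1,442.76
Hazard insurance = $1,823.76
Yearly total = $779.40 + $9,436.80 + $1,442.76 + $1,823.76 = $13,482.72
Per month = $13,482.72 / 12 = $1,123.56

$1,123.56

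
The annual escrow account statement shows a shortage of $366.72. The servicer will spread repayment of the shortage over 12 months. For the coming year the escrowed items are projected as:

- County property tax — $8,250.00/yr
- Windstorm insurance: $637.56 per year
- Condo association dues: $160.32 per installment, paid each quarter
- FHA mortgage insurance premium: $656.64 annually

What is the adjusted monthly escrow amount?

$879.35

County property tax — $8,250.00
Windstorm insurance — $637.56
Condo association dues — $160.32 × 4 = $641.28
FHA mortgage insurance premium — $656.64
Yearly total = $10,185.48
Monthly escrow = $10,185.48 / 12 = $848.79
Shortage per month = $366.72 ÷ 12 = $30.56
New monthly escrow = $848.79 + $30.56 = $879.35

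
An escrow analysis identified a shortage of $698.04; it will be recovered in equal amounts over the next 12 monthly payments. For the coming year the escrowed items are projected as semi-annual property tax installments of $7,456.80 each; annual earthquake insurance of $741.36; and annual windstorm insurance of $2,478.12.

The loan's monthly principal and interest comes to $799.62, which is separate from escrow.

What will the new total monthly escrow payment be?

Property tax — $7,456.80 × 2 = $14,913.60/yr
Earthquake insurance — $741.36/yr
Windstorm insurance — $2,478.12/yr
Total annual escrow = $18,133.08
Monthly escrow = $18,133.08 ÷ 12 = $1,511.09
Monthly shortage recovery: $698.04 / 12 = $58.17
Adjusted monthly = $1,511.09 + $58.17 = $1,569.26

$1,569.26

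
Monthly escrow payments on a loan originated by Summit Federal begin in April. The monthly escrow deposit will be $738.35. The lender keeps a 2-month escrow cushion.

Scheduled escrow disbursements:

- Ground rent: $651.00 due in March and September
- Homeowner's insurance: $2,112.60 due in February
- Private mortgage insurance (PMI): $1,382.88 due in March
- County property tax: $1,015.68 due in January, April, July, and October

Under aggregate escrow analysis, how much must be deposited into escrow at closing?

$1,754.03

Cushion = 2 × $738.35 = $1,476.70
Trial balance (start $0, +$738.35 each month, − disbursements):
  Apr: +$738.35 − $1,015.68 → -$277.33
  May: +$738.35 → $461.02
  Jun: +$738.35 → $1,199.37
  Jul: +$738.35 − $1,015.68 → $922.04
  Aug: +$738.35 → $1,660.39
  Sep: +$738.35 − $651.00 → $1,747.74
  Oct: +$738.35 − $1,015.68 → $1,470.41
  Nov: +$738.35 → $2,208.76
  Dec: +$738.35 → $2,947.11
  Jan: +$738.35 − $1,015.68 → $2,669.78
  Feb: +$738.35 − $2,112.60 → $1,295.53
  Mar: +$738.35 − $2,033.88 → $0.00
Lowest trial balance = -$277.33 (Apr)
Initial deposit = cushion − low point = $1,476.70 − (-$277.33) = $1,754.03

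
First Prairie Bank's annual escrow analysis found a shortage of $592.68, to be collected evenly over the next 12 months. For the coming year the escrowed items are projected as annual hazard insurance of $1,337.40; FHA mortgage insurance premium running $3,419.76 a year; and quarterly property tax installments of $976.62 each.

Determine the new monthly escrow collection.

Hazard insurance = $1,337.40 annually
FHA mortgage insurance premium = $3,419.76 annually
Property tax = $976.62 × 4 = $3,906.48 annually
Combined annual = $8,663.64
Monthly escrow = $8,663.64 ÷ 12 = $721.97
Shortage spread = $592.68 / 12 = $49.39/mo
New monthly escrow = $721.97 + $49.39 = $771.36

$771.36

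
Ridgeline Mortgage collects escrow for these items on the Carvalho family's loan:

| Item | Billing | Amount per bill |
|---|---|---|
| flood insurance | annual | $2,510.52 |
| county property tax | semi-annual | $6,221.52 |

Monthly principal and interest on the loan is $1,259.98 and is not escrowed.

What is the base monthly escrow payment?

Flood insurance — $2,510.52 per year
County property tax — $6,221.52 × 2 = $12,443.04 per year
Yearly total = $2,510.52 + $12,443.04 = $14,953.56
Per month = $14,953.56 ÷ 12 = $1,246.13

$1,246.13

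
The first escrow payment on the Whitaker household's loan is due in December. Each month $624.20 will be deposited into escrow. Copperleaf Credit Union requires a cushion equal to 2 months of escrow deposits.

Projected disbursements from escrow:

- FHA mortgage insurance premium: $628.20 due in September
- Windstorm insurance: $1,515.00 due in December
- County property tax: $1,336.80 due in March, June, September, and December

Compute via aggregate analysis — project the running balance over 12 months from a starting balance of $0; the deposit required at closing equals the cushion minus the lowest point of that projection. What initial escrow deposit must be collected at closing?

$3,476.00

Cushion = 2 × $624.20 = $1,248.40
Trial balance (start $0, +$624.20 each month, − disbursements):
  Dec: +$624.20 − $2,851.80 → -$2,227.60
  Jan: +$624.20 → -$1,603.40
  Feb: +$624.20 → -$979.20
  Mar: +$624.20 − $1,336.80 → -$1,691.80
  Apr: +$624.20 → -$1,067.60
  May: +$624.20 → -$443.40
  Jun: +$624.20 − $1,336.80 → -$1,156.00
  Jul: +$624.20 → -$531.80
  Aug: +$624.20 → $92.40
  Sep: +$624.20 − $1,965.00 → -$1,248.40
  Oct: +$624.20 → -$624.20
  Nov: +$624.20 → $0.00
Lowest trial balance = -$2,227.60 (Dec)
Initial deposit = cushion − low point = $1,248.40 − (-$2,227.60) = $3,476.00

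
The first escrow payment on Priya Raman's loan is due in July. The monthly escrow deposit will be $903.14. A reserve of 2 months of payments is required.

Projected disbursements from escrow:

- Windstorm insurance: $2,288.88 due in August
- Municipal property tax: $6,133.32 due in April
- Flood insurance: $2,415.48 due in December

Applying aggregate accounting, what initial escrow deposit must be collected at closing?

Cushion = 2 × $903.14 = $1,806.28
Trial balance (start $0, +$903.14 each month, − disbursements):
  Jul: +$903.14 → $903.14
  Aug: +$903.14 − $2,288.88 → -$482.60
  Sep: +$903.14 → $420.54
  Oct: +$903.14 → $1,323.68
  Nov: +$903.14 → $2,226.82
  Dec: +$903.14 − $2,415.48 → $714.48
  Jan: +$903.14 → $1,617.62
  Feb: +$903.14 → $2,520.76
  Mar: +$903.14 → $3,423.90
  Apr: +$903.14 − $6,133.32 → -$1,806.28
  May: +$903.14 → -$903.14
  Jun: +$903.14 → $0.00
Lowest trial balance = -$1,806.28 (Apr)
Initial deposit = cushion − low point = $1,806.28 − (-$1,806.28) = $3,612.56

$3,612.56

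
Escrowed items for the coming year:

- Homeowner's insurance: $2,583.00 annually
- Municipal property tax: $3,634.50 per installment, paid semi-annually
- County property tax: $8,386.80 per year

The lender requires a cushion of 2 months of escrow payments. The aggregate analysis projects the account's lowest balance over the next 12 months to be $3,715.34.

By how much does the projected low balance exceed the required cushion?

Homeowner's insurance = $2,583.00 per year
Municipal property tax = $3,634.50 × 2 = $7,269.00 per year
County property tax = $8,386.80 per year
Total per year = $2,583.00 + $7,269.00 + $8,386.80 = $18,238.80
Per month = $18,238.80 ÷ 12 = $1,519.90
Required cushion = 2 × $1,519.90 = $3,039.80
Excess over cushion: $3,715.34 − $3,039.80 = $675.54

$675.54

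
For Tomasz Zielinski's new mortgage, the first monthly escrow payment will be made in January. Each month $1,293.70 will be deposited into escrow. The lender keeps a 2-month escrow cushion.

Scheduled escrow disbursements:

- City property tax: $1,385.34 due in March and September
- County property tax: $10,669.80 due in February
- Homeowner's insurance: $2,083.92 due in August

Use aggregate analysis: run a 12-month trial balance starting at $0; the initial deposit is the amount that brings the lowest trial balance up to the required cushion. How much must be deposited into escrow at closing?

Cushion = 2 × $1,293.70 = $2,587.40
Trial balance (start $0, +$1,293.70 each month, − disbursements):
  Jan: +$1,293.70 → $1,293.70
  Feb: +$1,293.70 − $10,669.80 → -$8,082.40
  Mar: +$1,293.70 − $1,385.34 → -$8,174.04
  Apr: +$1,293.70 → -$6,880.34
  May: +$1,293.70 → -$5,586.64
  Jun: +$1,293.70 → -$4,292.94
  Jul: +$1,293.70 → -$2,999.24
  Aug: +$1,293.70 − $2,083.92 → -$3,789.46
  Sep: +$1,293.70 − $1,385.34 → -$3,881.10
  Oct: +$1,293.70 → -$2,587.40
  Nov: +$1,293.70 → -$1,293.70
  Dec: +$1,293.70 → $0.00
Lowest trial balance = -$8,174.04 (Mar)
Initial deposit = cushion − low point = $2,587.40 − (-$8,174.04) = $10,761.44

$10,761.44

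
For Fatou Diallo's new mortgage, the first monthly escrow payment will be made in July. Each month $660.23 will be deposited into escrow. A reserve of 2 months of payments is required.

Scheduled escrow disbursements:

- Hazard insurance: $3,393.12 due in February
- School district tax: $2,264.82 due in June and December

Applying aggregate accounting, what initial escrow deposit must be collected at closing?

$1,696.56

Cushion = 2 × $660.23 = $1,320.46
Trial balance (start $0, +$660.23 each month, − disbursements):
  Jul: +$660.23 → $660.23
  Aug: +$660.23 → $1,320.46
  Sep: +$660.23 → $1,980.69
  Oct: +$660.23 → $2,640.92
  Nov: +$660.23 → $3,301.15
  Dec: +$660.23 − $2,264.82 → $1,696.56
  Jan: +$660.23 → $2,356.79
  Feb: +$660.23 − $3,393.12 → -$376.10
  Mar: +$660.23 → $284.13
  Apr: +$660.23 → $944.36
  May: +$660.23 → $1,604.59
  Jun: +$660.23 − $2,264.82 → $0.00
Lowest trial balance = -$376.10 (Feb)
Initial deposit = cushion − low point = $1,320.46 − (-$376.10) = $1,696.56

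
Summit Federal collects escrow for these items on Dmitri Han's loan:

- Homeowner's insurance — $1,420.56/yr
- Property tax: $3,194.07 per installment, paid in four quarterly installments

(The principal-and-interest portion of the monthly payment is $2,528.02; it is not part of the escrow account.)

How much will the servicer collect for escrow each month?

Homeowner's insurance = $1,420.56
Property tax = $3,194.07 × 4 = $12,776.28
Annual escrow total = $14,196.84
Monthly = $14,196.84 / 12 = $1,183.07

$1,183.07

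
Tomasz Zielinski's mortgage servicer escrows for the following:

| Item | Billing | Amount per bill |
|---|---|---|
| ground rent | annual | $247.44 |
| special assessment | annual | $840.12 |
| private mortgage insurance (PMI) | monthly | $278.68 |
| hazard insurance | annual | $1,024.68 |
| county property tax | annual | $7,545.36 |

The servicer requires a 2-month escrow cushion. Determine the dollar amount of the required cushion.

$2,166.96

Ground rent: $247.44 per year
Special assessment: $840.12 per year
Private mortgage insurance (PMI): $278.68 × 12 = $3,344.16 per year
Hazard insurance: $1,024.68 per year
County property tax: $7,545.36 per year
Combined annual = $247.44 + $840.12 + $3,344.16 + $1,024.68 + $7,545.36 = $13,001.76
Per month = $13,001.76 ÷ 12 = $1,083.48
Required cushion = 2 × $1,083.48 = $2,166.96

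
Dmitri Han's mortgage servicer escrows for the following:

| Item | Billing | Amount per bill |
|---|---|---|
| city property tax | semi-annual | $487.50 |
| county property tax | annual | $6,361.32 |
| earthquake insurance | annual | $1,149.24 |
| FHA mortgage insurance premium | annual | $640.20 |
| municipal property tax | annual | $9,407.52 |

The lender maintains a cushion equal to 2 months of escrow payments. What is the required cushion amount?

City property tax = $487.50 × 2 = $975.00 annually
County property tax = $6,361.32 annually
Earthquake insurance = $1,149.24 annually
FHA mortgage insurance premium = $640.20 annually
Municipal property tax = $9,407.52 annually
Total per year = $975.00 + $6,361.32 + $1,149.24 + $640.20 + $9,407.52 = $18,533.28
Per month = $18,533.28 / 12 = $1,544.44
Reserve = 2 × $1,544.44 = $3,088.88

$3,088.88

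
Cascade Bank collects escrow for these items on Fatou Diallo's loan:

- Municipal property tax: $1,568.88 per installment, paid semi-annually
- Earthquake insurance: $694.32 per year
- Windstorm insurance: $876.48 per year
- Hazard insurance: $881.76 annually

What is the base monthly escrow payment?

$465.86

Municipal property tax = $1,568.88 × 2 = $3,137.76 per year
Earthquake insurance = $694.32 per year
Windstorm insurance = $876.48 per year
Hazard insurance = $881.76 per year
Combined annual = $3,137.76 + $694.32 + $876.48 + $881.76 = $5,590.32
Base monthly escrow = $5,590.32 ÷ 12 = $465.86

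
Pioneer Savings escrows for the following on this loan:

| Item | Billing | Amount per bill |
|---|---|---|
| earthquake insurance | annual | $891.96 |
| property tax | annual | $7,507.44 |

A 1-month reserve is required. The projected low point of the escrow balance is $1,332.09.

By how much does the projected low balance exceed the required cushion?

Earthquake insurance = $891.96 per year
Property tax = $7,507.44 per year
Yearly total = $8,399.40
Base monthly escrow = $8,399.40 / 12 = $699.95
Required reserve = 1 × $699.95 = $699.95
Surplus = $1,332.09 − $699.95 = $632.14

$632.14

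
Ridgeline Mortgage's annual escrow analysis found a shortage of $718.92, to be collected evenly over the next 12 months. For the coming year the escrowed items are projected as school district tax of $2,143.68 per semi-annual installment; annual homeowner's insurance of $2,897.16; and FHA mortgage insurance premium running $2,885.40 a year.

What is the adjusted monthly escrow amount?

$899.07

School district tax: $2,143.68 × 2 = $4,287.36 per year
Homeowner's insurance: $2,897.16 per year
FHA mortgage insurance premium: $2,885.40 per year
Yearly total = $4,287.36 + $2,897.16 + $2,885.40 = $10,069.92
Base monthly escrow = $10,069.92 / 12 = $839.16
Shortage spread = $718.92 ÷ 12 = $59.91/mo
New monthly escrow = $839.16 + $59.91 = $899.07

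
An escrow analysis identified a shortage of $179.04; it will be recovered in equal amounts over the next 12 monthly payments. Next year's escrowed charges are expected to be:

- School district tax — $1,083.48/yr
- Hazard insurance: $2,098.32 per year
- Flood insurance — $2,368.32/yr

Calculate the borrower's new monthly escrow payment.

School district tax — $1,083.48
Hazard insurance — $2,098.32
Flood insurance — $2,368.32
Annual escrow total = $1,083.48 + $2,098.32 + $2,368.32 = $5,550.12
Per month = $5,550.12 ÷ 12 = $462.51
Shortage spread = $179.04 ÷ 12 = $14.92/mo
Adjusted monthly = $462.51 + $14.92 = $477.43

$477.43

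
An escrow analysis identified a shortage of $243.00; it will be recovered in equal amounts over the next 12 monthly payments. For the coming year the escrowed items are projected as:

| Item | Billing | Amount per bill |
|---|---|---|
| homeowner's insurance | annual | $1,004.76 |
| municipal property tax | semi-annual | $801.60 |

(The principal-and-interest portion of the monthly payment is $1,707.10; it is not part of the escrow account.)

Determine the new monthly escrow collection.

$237.58

Homeowner's insurance = $1,004.76 annually
Municipal property tax = $801.60 × 2 = $1,603.20 annually
Annual escrow total = $1,004.76 + $1,603.20 = $2,607.96
Monthly escrow = $2,607.96 ÷ 12 = $217.33
Monthly shortage recovery: $243.00 / 12 = $20.25
New monthly escrow = $217.33 + $20.25 = $237.58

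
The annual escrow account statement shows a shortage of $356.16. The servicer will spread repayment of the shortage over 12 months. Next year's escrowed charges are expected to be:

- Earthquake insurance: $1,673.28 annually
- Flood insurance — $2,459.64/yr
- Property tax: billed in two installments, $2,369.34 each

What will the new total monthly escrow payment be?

Earthquake insurance — $1,673.28
Flood insurance — $2,459.64
Property tax — $2,369.34 × 2 = $4,738.68
Total per year = $1,673.28 + $2,459.64 + $4,738.68 = $8,871.60
Per month = $8,871.60 ÷ 12 = $739.30
Shortage per month = $356.16 / 12 = $29.68
Adjusted monthly = $739.30 + $29.68 = $768.98

$768.98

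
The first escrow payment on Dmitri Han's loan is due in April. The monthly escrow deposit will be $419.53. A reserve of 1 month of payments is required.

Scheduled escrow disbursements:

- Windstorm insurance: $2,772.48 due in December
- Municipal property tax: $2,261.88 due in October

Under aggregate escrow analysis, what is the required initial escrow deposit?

Cushion = 1 × $419.53 = $419.53
Trial balance (start $0, +$419.53 each month, − disbursements):
  Apr: +$419.53 → $419.53
  May: +$419.53 → $839.06
  Jun: +$419.53 → $1,258.59
  Jul: +$419.53 → $1,678.12
  Aug: +$419.53 → $2,097.65
  Sep: +$419.53 → $2,517.18
  Oct: +$419.53 − $2,261.88 → $674.83
  Nov: +$419.53 → $1,094.36
  Dec: +$419.53 − $2,772.48 → -$1,258.59
  Jan: +$419.53 → -$839.06
  Feb: +$419.53 → -$419.53
  Mar: +$419.53 → $0.00
Lowest trial balance = -$1,258.59 (Dec)
Initial deposit = cushion − low point = $419.53 − (-$1,258.59) = $1,678.12

$1,678.12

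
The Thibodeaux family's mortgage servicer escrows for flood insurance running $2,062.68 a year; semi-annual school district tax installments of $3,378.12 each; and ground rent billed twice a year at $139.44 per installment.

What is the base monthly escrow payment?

Flood insurance = $2,062.68/yr
School district tax = $3,378.12 × 2 = $6,756.24/yr
Ground rent = $139.44 × 2 = $278.88/yr
Annual escrow total = $2,062.68 + $6,756.24 + $278.88 = $9,097.80
Monthly escrow = $9,097.80 ÷ 12 = $758.15

$758.15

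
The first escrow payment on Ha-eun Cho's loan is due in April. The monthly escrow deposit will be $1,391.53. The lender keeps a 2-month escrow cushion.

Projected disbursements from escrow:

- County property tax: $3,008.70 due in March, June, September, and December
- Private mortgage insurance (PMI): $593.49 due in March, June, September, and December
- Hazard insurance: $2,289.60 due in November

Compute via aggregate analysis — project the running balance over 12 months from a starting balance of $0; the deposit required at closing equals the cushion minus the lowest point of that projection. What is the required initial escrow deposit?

Cushion = 2 × $1,391.53 = $2,783.06
Trial balance (start $0, +$1,391.53 each month, − disbursements):
  Apr: +$1,391.53 → $1,391.53
  May: +$1,391.53 → $2,783.06
  Jun: +$1,391.53 − $3,602.19 → $572.40
  Jul: +$1,391.53 → $1,963.93
  Aug: +$1,391.53 → $3,355.46
  Sep: +$1,391.53 − $3,602.19 → $1,144.80
  Oct: +$1,391.53 → $2,536.33
  Nov: +$1,391.53 − $2,289.60 → $1,638.26
  Dec: +$1,391.53 − $3,602.19 → -$572.40
  Jan: +$1,391.53 → $819.13
  Feb: +$1,391.53 → $2,210.66
  Mar: +$1,391.53 − $3,602.19 → $0.00
Lowest trial balance = -$572.40 (Dec)
Initial deposit = cushion − low point = $2,783.06 − (-$572.40) = $3,355.46

$3,355.46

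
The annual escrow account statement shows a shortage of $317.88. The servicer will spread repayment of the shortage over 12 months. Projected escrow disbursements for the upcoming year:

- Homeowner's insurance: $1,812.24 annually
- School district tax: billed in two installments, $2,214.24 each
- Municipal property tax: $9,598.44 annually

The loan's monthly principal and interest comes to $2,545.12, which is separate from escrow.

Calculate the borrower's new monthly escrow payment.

Homeowner's insurance: $1,812.24
School district tax: $2,214.24 × 2 = $4,428.48
Municipal property tax: $9,598.44
Total annual escrow = $1,812.24 + $4,428.48 + $9,598.44 = $15,839.16
Per month = $15,839.16 / 12 = $1,319.93
Shortage spread = $317.88 / 12 = $26.49/mo
Adjusted monthly = $1,319.93 + $26.49 = $1,346.42

$1,346.42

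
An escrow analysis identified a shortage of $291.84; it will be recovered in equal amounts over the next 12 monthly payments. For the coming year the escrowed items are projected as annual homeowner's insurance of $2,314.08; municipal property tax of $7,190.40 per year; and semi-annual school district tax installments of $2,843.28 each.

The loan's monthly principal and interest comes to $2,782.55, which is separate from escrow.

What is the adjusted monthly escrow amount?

$1,290.24

Homeowner's insurance: $2,314.08/yr
Municipal property tax: $7,190.40/yr
School district tax: $2,843.28 × 2 = $5,686.56/yr
Combined annual = $2,314.08 + $7,190.40 + $5,686.56 = $15,191.04
Per month = $15,191.04 ÷ 12 = $1,265.92
Monthly shortage recovery: $291.84 ÷ 12 = $24.32
Adjusted monthly = $1,265.92 + $24.32 = $1,290.24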